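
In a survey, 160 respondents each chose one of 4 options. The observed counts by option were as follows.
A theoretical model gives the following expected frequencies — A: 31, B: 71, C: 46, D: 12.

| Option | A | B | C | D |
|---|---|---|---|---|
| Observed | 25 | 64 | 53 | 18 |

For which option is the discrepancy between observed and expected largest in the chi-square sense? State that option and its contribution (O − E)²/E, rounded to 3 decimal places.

D, 3.000

χ² = (25−31)²/31 + (64−71)²/71 + (53−46)²/46 + (18−12)²/12
   = 1.1613 + 0.6901 + 1.0652 + 3.0000
The largest term is for D: 3.000.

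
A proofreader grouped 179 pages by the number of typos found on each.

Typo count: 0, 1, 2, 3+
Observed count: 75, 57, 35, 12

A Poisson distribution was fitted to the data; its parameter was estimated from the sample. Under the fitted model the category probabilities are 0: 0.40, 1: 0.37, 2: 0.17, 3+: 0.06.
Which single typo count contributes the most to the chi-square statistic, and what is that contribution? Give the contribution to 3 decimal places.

1, 1.286

Expected counts E_i = n·p_i: 179×0.40 = 71.6, 179×0.37 = 66.23, 179×0.17 = 30.43, 179×0.06 = 10.74.
0: (75 − 71.6)²/71.6 = 11.56/71.6 = 0.1615
1: (57 − 66.23)²/66.23 = 85.1929/66.23 = 1.2863
2: (35 − 30.43)²/30.43 = 20.8849/30.43 = 0.6863
3+: (12 − 10.74)²/10.74 = 1.5876/10.74 = 0.1478
The largest term is for 1: 1.286.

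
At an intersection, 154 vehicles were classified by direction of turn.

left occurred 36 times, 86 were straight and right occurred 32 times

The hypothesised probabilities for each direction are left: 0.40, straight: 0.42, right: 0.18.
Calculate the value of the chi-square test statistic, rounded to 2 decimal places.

18.33

Expected counts E_i = n·p_i: 154×0.40 = 61.6, 154×0.42 = 64.68, 154×0.18 = 27.72.
χ² = (36−61.6)²/61.6 + (86−64.68)²/64.68 + (32−27.72)²/27.72
   = 10.639 + 7.028 + 0.661
Sum = 18.33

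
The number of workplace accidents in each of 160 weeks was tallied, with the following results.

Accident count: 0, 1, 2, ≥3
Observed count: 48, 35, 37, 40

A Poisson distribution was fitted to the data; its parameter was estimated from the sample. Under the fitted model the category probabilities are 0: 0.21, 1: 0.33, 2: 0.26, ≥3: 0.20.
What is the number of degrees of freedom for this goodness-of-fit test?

2

There are k = 4 categories and 1 parameter estimated from the data, so df = 4 − 1 − 1 = 2.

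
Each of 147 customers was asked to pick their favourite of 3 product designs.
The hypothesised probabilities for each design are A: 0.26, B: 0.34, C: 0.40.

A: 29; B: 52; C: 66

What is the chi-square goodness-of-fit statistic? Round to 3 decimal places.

Expected counts E_i = n·p_i: 147×0.26 = 38.22, 147×0.34 = 49.98, 147×0.40 = 58.8.
χ² = (29−38.22)²/38.22 + (52−49.98)²/49.98 + (66−58.8)²/58.8
   = 2.2242 + 0.0816 + 0.8816
Sum = 3.187

3.187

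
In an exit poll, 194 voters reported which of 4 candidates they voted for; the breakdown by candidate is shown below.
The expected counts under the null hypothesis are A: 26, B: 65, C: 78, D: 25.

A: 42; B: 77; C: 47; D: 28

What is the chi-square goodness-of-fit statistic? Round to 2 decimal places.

24.74

cat         O        E   (O−E)²/E
A          42       26      9.846
B          77       65      2.215
C          47       78     12.321
D          28       25      0.360
Sum = 24.74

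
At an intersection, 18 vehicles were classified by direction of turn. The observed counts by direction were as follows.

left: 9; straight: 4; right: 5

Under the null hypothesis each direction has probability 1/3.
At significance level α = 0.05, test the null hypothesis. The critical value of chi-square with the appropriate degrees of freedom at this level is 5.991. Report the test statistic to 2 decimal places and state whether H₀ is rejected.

Expected count for each of the 3 categories: 18/3 = 6.
cat           O        E   (O−E)²/E
left          9        6      1.500
straight      4        6      0.667
right         5        6      0.167
Sum = 2.33
df = 2. Since 2.33 < 5.991, we do not reject H₀.

2.33; do not reject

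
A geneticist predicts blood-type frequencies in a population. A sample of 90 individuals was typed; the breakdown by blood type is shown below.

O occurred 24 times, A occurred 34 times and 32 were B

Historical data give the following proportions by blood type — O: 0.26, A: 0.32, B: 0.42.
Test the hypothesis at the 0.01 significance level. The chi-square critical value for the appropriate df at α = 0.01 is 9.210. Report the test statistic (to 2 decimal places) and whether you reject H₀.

Expected counts E_i = n·p_i: 90×0.26 = 23.4, 90×0.32 = 28.8, 90×0.42 = 37.8.
O: (24 − 23.4)²/23.4 = 0.36/23.4 = 0.015
A: (34 − 28.8)²/28.8 = 27.04/28.8 = 0.939
B: (32 − 37.8)²/37.8 = 33.64/37.8 = 0.890
Sum = 1.84
df = 2. Since 1.84 < 9.210, we do not reject H₀.

1.84; do not reject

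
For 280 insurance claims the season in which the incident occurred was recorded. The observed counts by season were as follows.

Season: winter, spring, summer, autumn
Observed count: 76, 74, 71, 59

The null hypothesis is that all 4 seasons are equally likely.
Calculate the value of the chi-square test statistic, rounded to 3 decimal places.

2.486

Under H₀ each category has probability 1/4, so each expected count is 280/4 = 70.
cat         O        E   (O−E)²/E
winter     76       70     0.5143
spring     74       70     0.2286
summer     71       70     0.0143
autumn     59       70     1.7286
Sum = 2.486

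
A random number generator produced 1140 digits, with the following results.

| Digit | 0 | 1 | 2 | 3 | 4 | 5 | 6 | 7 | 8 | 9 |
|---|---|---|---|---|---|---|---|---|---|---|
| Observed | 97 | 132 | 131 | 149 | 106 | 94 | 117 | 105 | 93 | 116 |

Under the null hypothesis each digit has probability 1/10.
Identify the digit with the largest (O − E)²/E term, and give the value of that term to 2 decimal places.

3, 10.75

Expected count for each of the 10 categories: 1140/10 = 114.
0: (97 − 114)²/114 = 289/114 = 2.535
1: (132 − 114)²/114 = 324/114 = 2.842
2: (131 − 114)²/114 = 289/114 = 2.535
3: (149 − 114)²/114 = 1225/114 = 10.746
4: (106 − 114)²/114 = 64/114 = 0.561
5: (94 − 114)²/114 = 400/114 = 3.509
6: (117 − 114)²/114 = 9/114 = 0.079
7: (105 − 114)²/114 = 81/114 = 0.711
8: (93 − 114)²/114 = 441/114 = 3.868
9: (116 − 114)²/114 = 4/114 = 0.035
The largest term is for 3: 10.75.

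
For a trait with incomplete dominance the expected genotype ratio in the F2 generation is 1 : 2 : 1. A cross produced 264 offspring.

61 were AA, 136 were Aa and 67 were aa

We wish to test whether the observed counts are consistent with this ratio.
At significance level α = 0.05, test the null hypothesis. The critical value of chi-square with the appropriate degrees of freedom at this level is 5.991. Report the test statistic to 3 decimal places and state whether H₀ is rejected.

0.515; do not reject

Ratio total = 4. Expected counts: 264×1/4 = 66, 264×2/4 = 132, 264×1/4 = 66.
cat         O        E   (O−E)²/E
AA         61       66     0.3788
Aa        136      132     0.1212
aa         67       66     0.0152
Sum = 0.515
df = 2. Since 0.515 < 5.991, we do not reject H₀.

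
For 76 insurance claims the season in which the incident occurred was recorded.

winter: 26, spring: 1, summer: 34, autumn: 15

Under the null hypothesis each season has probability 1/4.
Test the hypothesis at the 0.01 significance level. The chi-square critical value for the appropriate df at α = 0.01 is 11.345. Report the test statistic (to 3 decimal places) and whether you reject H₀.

32.316; reject

Under H₀ each category has probability 1/4, so each expected count is 76/4 = 19.
winter: (26 − 19)²/19 = 49/19 = 2.5789
spring: (1 − 19)²/19 = 324/19 = 17.0526
summer: (34 − 19)²/19 = 225/19 = 11.8421
autumn: (15 − 19)²/19 = 16/19 = 0.8421
Sum = 32.316
df = 3. Since 32.316 > 11.345, we reject H₀.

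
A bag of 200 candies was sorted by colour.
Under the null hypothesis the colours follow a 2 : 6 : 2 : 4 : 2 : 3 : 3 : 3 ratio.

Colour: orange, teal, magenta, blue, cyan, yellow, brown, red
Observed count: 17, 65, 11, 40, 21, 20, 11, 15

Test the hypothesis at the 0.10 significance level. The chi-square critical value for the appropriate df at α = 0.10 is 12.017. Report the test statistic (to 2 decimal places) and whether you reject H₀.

Ratio total = 25. Expected counts: 200×2/25 = 16, 200×6/25 = 48, 200×2/25 = 16, 200×4/25 = 32, 200×2/25 = 16, 200×3/25 = 24, 200×3/25 = 24, 200×3/25 = 24.
χ² = (17−16)²/16 + (65−48)²/48 + (11−16)²/16 + (40−32)²/32 + (21−16)²/16 + (20−24)²/24 + (11−24)²/24 + (15−24)²/24
   = 0.063 + 6.021 + 1.563 + 2.000 + 1.563 + 0.667 + 7.042 + 3.375
Sum = 22.29
df = 7. Since 22.29 > 12.017, we reject H₀.

22.29; reject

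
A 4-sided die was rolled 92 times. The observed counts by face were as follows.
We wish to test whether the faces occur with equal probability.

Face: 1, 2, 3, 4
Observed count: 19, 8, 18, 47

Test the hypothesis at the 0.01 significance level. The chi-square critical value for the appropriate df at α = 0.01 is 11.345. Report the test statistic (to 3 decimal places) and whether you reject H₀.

Under H₀ each category has probability 1/4, so each expected count is 92/4 = 23.
χ² = (19−23)²/23 + (8−23)²/23 + (18−23)²/23 + (47−23)²/23
   = 0.6957 + 9.7826 + 1.0870 + 25.0435
Sum = 36.609
df = 3. Since 36.609 > 11.345, we reject H₀.

36.609; reject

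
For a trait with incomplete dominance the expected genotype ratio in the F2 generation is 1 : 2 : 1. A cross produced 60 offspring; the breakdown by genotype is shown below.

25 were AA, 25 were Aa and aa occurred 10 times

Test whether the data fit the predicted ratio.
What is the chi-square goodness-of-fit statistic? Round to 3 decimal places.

9.167

Ratio total = 4. Expected counts: 60×1/4 = 15, 60×2/4 = 30, 60×1/4 = 15.
cat         O        E   (O−E)²/E
AA         25       15     6.6667
Aa         25       30     0.8333
aa         10       15     1.6667
Sum = 9.167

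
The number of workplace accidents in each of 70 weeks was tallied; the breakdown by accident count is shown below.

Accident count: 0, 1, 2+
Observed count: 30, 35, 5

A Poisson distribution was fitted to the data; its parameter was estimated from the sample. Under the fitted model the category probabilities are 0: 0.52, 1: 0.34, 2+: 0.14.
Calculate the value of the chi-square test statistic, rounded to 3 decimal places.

Expected counts E_i = n·p_i: 70×0.52 = 36.4, 70×0.34 = 23.8, 70×0.14 = 9.8.
χ² = (30−36.4)²/36.4 + (35−23.8)²/23.8 + (5−9.8)²/9.8
   = 1.1253 + 5.2706 + 2.3510
Sum = 8.747

8.747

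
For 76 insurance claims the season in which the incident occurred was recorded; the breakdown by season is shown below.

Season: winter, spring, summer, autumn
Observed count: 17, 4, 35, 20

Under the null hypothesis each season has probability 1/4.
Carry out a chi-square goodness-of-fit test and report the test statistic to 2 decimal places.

25.58

Under H₀ each category has probability 1/4, so each expected count is 76/4 = 19.
χ² = (17−19)²/19 + (4−19)²/19 + (35−19)²/19 + (20−19)²/19
   = 0.211 + 11.842 + 13.474 + 0.053
Sum = 25.58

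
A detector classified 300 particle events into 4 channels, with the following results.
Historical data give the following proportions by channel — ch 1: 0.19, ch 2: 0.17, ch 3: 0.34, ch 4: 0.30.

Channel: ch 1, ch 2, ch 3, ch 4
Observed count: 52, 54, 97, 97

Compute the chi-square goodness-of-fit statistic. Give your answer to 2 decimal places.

1.40

Expected counts E_i = n·p_i: 300×0.19 = 57, 300×0.17 = 51, 300×0.34 = 102, 300×0.30 = 90.
ch 1: (52 − 57)²/57 = 25/57 = 0.439
ch 2: (54 − 51)²/51 = 9/51 = 0.176
ch 3: (97 − 102)²/102 = 25/102 = 0.245
ch 4: (97 − 90)²/90 = 49/90 = 0.544
Sum = 1.40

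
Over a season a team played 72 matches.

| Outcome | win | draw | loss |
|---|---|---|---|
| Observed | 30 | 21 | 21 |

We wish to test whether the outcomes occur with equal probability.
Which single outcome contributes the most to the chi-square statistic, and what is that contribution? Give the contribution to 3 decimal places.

win, 1.500

Expected count for each of the 3 categories: 72/3 = 24.
cat         O        E   (O−E)²/E
win        30       24     1.5000
draw       21       24     0.3750
loss       21       24     0.3750
The largest term is for win: 1.500.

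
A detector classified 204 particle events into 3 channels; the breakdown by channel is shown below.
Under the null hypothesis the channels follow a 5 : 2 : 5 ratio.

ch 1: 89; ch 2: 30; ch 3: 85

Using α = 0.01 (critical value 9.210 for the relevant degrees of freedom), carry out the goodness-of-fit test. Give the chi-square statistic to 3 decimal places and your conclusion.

Ratio total = 12. Expected counts: 204×5/12 = 85, 204×2/12 = 34, 204×5/12 = 85.
χ² = (89−85)²/85 + (30−34)²/34 + (85−85)²/85
   = 0.1882 + 0.4706 + 0.0000
Sum = 0.659
df = 2. Since 0.659 < 9.210, we do not reject H₀.

0.659; do not reject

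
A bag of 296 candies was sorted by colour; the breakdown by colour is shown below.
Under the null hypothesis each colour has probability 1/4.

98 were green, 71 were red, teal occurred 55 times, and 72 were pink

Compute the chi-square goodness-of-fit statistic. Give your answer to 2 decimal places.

12.84

Under H₀ each category has probability 1/4, so each expected count is 296/4 = 74.
χ² = (98−74)²/74 + (71−74)²/74 + (55−74)²/74 + (72−74)²/74
   = 7.784 + 0.122 + 4.878 + 0.054
Sum = 12.84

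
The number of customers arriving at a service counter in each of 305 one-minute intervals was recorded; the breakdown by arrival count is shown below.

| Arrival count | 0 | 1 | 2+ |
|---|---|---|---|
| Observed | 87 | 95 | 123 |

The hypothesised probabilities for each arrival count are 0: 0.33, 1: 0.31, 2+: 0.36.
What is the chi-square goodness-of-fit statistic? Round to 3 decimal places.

Expected counts E_i = n·p_i: 305×0.33 = 100.65, 305×0.31 = 94.55, 305×0.36 = 109.8.
cat         O        E   (O−E)²/E
0          87   100.65     1.8512
1          95    94.55     0.0021
2+        123    109.8     1.5869
Sum = 3.440

3.440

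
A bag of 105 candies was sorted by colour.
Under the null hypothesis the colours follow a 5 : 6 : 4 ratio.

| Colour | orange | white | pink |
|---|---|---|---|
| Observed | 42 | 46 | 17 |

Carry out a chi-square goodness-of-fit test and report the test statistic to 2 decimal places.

6.10

Ratio total = 15. Expected counts: 105×5/15 = 35, 105×6/15 = 42, 105×4/15 = 28.
orange: (42 − 35)²/35 = 49/35 = 1.400
white: (46 − 42)²/42 = 16/42 = 0.381
pink: (17 − 28)²/28 = 121/28 = 4.321
Sum = 6.10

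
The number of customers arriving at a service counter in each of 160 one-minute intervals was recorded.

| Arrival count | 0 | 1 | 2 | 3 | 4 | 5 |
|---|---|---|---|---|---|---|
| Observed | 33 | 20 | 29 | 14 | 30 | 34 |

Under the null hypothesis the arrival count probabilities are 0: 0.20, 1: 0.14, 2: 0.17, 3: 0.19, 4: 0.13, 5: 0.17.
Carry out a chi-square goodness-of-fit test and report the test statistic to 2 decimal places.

15.02

Expected counts E_i = n·p_i: 160×0.20 = 32, 160×0.14 = 22.4, 160×0.17 = 27.2, 160×0.19 = 30.4, 160×0.13 = 20.8, 160×0.17 = 27.2.
0: (33 − 32)²/32 = 1/32 = 0.031
1: (20 − 22.4)²/22.4 = 5.76/22.4 = 0.257
2: (29 − 27.2)²/27.2 = 3.24/27.2 = 0.119
3: (14 − 30.4)²/30.4 = 268.96/30.4 = 8.847
4: (30 − 20.8)²/20.8 = 84.64/20.8 = 4.069
5: (34 − 27.2)²/27.2 = 46.24/27.2 = 1.700
Sum = 15.02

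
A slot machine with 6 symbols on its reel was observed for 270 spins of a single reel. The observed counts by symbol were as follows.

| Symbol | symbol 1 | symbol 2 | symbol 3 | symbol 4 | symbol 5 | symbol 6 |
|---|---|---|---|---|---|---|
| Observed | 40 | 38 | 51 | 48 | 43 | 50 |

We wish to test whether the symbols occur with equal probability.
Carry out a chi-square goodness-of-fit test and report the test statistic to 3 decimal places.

3.289

Under H₀ each category has probability 1/6, so each expected count is 270/6 = 45.
χ² = (40−45)²/45 + (38−45)²/45 + (51−45)²/45 + (48−45)²/45 + (43−45)²/45 + (50−45)²/45
   = 0.5556 + 1.0889 + 0.8000 + 0.2000 + 0.0889 + 0.5556
Sum = 3.289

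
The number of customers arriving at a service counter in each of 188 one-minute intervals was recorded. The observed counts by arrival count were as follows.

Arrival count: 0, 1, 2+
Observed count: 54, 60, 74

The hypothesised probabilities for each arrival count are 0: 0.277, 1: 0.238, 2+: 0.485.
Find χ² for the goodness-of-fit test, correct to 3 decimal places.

8.510

Expected counts E_i = n·p_i: 188×0.277 = 52.076, 188×0.238 = 44.744, 188×0.485 = 91.18.
cat         O        E   (O−E)²/E
0          54   52.076     0.0711
1          60   44.744     5.2017
2+         74    91.18     3.2370
Sum = 8.510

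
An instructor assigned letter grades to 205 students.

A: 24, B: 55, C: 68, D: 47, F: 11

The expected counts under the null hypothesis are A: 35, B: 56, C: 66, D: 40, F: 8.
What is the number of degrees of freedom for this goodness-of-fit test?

There are k = 5 categories and no parameters were estimated from the data, so df = 5 − 1 = 4.

4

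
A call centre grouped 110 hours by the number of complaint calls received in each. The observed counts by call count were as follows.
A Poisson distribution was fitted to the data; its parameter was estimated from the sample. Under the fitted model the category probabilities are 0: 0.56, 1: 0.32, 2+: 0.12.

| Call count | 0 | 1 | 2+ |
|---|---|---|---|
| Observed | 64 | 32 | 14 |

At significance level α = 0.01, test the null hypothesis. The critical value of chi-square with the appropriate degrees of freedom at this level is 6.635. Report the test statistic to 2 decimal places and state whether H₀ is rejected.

Expected counts E_i = n·p_i: 110×0.56 = 61.6, 110×0.32 = 35.2, 110×0.12 = 13.2.
0: (64 − 61.6)²/61.6 = 5.76/61.6 = 0.094
1: (32 − 35.2)²/35.2 = 10.24/35.2 = 0.291
2+: (14 − 13.2)²/13.2 = 0.64/13.2 = 0.048
Sum = 0.43
df = 1. Since 0.43 < 6.635, we do not reject H₀.

0.43; do not reject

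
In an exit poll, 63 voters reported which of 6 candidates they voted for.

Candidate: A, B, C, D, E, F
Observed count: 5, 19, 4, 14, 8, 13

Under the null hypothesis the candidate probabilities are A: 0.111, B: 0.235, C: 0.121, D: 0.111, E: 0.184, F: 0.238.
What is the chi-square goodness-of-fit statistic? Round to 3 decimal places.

Expected counts E_i = n·p_i: 63×0.111 = 6.993, 63×0.235 = 14.805, 63×0.121 = 7.623, 63×0.111 = 6.993, 63×0.184 = 11.592, 63×0.238 = 14.994.
A: (5 − 6.993)²/6.993 = 3.972049/6.993 = 0.5680
B: (19 − 14.805)²/14.805 = 17.598025/14.805 = 1.1887
C: (4 − 7.623)²/7.623 = 13.126129/7.623 = 1.7219
D: (14 − 6.993)²/6.993 = 49.098049/6.993 = 7.0210
E: (8 − 11.592)²/11.592 = 12.902464/11.592 = 1.1130
F: (13 − 14.994)²/14.994 = 3.976036/14.994 = 0.2652
Sum = 11.878

11.878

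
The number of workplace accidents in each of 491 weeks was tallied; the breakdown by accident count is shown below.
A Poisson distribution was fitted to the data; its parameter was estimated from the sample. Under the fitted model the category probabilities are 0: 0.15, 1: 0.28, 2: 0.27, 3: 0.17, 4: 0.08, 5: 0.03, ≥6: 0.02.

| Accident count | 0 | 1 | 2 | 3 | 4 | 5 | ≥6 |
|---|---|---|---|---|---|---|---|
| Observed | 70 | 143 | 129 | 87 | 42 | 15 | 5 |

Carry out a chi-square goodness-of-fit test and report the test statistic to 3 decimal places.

3.207

Expected counts E_i = n·p_i: 491×0.15 = 73.65, 491×0.28 = 137.48, 491×0.27 = 132.57, 491×0.17 = 83.47, 491×0.08 = 39.28, 491×0.03 = 14.73, 491×0.02 = 9.82.
cat         O        E   (O−E)²/E
0          70    73.65     0.1809
1         143   137.48     0.2216
2         129   132.57     0.0961
3          87    83.47     0.1493
4          42    39.28     0.1884
5          15    14.73     0.0049
≥6          5     9.82     2.3658
Sum = 3.207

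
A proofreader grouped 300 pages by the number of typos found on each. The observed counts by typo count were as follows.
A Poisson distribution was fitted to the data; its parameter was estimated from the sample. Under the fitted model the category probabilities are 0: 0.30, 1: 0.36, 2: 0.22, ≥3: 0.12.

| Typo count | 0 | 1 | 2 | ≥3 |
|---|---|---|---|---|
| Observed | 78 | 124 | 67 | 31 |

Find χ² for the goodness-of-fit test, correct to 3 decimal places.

Expected counts E_i = n·p_i: 300×0.30 = 90, 300×0.36 = 108, 300×0.22 = 66, 300×0.12 = 36.
χ² = (78−90)²/90 + (124−108)²/108 + (67−66)²/66 + (31−36)²/36
   = 1.6000 + 2.3704 + 0.0152 + 0.6944
Sum = 4.680

4.680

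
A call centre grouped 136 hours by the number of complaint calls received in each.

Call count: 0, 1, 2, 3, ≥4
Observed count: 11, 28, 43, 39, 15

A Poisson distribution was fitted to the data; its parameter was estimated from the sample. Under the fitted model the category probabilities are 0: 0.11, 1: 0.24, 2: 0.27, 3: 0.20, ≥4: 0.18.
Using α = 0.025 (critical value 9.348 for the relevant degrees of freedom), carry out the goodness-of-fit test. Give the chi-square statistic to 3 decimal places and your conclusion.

11.572; reject

Expected counts E_i = n·p_i: 136×0.11 = 14.96, 136×0.24 = 32.64, 136×0.27 = 36.72, 136×0.20 = 27.2, 136×0.18 = 24.48.
χ² = (11−14.96)²/14.96 + (28−32.64)²/32.64 + (43−36.72)²/36.72 + (39−27.2)²/27.2 + (15−24.48)²/24.48
   = 1.0482 + 0.6596 + 1.0740 + 5.1191 + 3.6712
Sum = 11.572
df = 3. Since 11.572 > 9.348, we reject H₀.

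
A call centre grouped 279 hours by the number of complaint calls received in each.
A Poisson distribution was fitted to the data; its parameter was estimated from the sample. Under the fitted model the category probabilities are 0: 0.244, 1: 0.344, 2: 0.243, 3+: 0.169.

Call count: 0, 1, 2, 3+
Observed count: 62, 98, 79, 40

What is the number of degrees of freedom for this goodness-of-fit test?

There are k = 4 categories and 1 parameter estimated from the data, so df = 4 − 1 − 1 = 2.

2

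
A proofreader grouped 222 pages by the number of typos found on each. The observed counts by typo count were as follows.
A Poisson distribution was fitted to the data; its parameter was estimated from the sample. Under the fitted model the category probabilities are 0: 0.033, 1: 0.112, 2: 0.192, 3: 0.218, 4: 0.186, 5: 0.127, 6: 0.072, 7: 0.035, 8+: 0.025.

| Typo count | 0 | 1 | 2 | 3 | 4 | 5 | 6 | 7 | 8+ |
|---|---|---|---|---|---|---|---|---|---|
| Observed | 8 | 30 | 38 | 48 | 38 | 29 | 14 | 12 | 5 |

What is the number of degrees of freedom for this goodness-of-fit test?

There are k = 9 categories and 1 parameter estimated from the data, so df = 9 − 1 − 1 = 7.

7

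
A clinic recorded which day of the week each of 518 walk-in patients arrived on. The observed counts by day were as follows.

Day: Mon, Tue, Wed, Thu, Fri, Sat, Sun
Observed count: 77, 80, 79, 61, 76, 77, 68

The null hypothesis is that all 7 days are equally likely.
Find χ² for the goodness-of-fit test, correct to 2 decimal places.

3.89

Under H₀ each category has probability 1/7, so each expected count is 518/7 = 74.
Mon: (77 − 74)²/74 = 9/74 = 0.122
Tue: (80 − 74)²/74 = 36/74 = 0.486
Wed: (79 − 74)²/74 = 25/74 = 0.338
Thu: (61 − 74)²/74 = 169/74 = 2.284
Fri: (76 − 74)²/74 = 4/74 = 0.054
Sat: (77 − 74)²/74 = 9/74 = 0.122
Sun: (68 − 74)²/74 = 36/74 = 0.486
Sum = 3.89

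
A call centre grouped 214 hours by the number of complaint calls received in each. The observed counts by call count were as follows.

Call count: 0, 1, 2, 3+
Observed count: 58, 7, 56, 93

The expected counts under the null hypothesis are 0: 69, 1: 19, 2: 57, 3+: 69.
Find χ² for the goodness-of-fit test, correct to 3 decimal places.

0: (58 − 69)²/69 = 121/69 = 1.7536
1: (7 − 19)²/19 = 144/19 = 7.5789
2: (56 − 57)²/57 = 1/57 = 0.0175
3+: (93 − 69)²/69 = 576/69 = 8.3478
Sum = 17.698

17.698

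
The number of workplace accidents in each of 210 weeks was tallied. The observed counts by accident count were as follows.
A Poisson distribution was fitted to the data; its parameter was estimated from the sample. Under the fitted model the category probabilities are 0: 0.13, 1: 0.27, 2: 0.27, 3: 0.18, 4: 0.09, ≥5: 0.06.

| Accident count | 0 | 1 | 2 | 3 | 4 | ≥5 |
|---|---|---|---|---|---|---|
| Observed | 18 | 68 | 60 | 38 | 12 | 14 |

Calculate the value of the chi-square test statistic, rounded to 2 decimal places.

Expected counts E_i = n·p_i: 210×0.13 = 27.3, 210×0.27 = 56.7, 210×0.27 = 56.7, 210×0.18 = 37.8, 210×0.09 = 18.9, 210×0.06 = 12.6.
χ² = (18−27.3)²/27.3 + (68−56.7)²/56.7 + (60−56.7)²/56.7 + (38−37.8)²/37.8 + (12−18.9)²/18.9 + (14−12.6)²/12.6
   = 3.168 + 2.252 + 0.192 + 0.001 + 2.519 + 0.156
Sum = 8.29

8.29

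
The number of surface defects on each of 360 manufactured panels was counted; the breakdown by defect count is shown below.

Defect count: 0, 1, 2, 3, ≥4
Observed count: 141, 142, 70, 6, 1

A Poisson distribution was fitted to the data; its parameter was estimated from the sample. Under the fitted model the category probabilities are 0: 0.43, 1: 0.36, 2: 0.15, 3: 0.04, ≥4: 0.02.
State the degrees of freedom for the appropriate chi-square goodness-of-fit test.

3

There are k = 5 categories and 1 parameter estimated from the data, so df = 5 − 1 − 1 = 3.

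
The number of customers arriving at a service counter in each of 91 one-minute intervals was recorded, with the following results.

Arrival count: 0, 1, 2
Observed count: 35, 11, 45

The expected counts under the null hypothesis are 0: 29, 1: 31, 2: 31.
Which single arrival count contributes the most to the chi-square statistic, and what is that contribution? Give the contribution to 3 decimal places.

0: (35 − 29)²/29 = 36/29 = 1.2414
1: (11 − 31)²/31 = 400/31 = 12.9032
2: (45 − 31)²/31 = 196/31 = 6.3226
The largest term is for 1: 12.903.

1, 12.903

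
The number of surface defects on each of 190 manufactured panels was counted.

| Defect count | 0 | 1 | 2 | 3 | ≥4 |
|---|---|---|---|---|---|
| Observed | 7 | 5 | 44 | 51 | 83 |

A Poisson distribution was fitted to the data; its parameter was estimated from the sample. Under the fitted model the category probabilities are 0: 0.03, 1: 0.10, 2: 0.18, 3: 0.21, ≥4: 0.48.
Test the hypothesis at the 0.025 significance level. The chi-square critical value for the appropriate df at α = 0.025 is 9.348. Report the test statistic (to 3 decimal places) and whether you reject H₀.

17.246; reject

Expected counts E_i = n·p_i: 190×0.03 = 5.7, 190×0.10 = 19, 190×0.18 = 34.2, 190×0.21 = 39.9, 190×0.48 = 91.2.
χ² = (7−5.7)²/5.7 + (5−19)²/19 + (44−34.2)²/34.2 + (51−39.9)²/39.9 + (83−91.2)²/91.2
   = 0.2965 + 10.3158 + 2.8082 + 3.0880 + 0.7373
Sum = 17.246
df = 3. Since 17.246 > 9.348, we reject H₀.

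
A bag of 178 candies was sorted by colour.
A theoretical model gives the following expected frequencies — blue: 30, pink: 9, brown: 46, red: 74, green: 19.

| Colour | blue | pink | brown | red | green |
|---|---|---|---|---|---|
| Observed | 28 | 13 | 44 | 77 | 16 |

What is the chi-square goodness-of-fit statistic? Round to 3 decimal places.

cat         O        E   (O−E)²/E
blue       28       30     0.1333
pink       13        9     1.7778
brown      44       46     0.0870
red        77       74     0.1216
green      16       19     0.4737
Sum = 2.593

2.593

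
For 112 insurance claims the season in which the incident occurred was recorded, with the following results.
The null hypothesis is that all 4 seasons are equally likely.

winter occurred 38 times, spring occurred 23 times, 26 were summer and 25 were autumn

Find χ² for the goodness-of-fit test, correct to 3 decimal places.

Under H₀ each category has probability 1/4, so each expected count is 112/4 = 28.
winter: (38 − 28)²/28 = 100/28 = 3.5714
spring: (23 − 28)²/28 = 25/28 = 0.8929
summer: (26 − 28)²/28 = 4/28 = 0.1429
autumn: (25 − 28)²/28 = 9/28 = 0.3214
Sum = 4.929

4.929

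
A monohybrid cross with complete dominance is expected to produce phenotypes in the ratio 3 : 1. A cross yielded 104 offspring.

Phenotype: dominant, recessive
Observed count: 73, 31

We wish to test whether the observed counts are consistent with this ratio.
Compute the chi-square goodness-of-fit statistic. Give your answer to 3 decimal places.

Ratio total = 4. Expected counts: 104×3/4 = 78, 104×1/4 = 26.
χ² = (73−78)²/78 + (31−26)²/26
   = 0.3205 + 0.9615
Sum = 1.282

1.282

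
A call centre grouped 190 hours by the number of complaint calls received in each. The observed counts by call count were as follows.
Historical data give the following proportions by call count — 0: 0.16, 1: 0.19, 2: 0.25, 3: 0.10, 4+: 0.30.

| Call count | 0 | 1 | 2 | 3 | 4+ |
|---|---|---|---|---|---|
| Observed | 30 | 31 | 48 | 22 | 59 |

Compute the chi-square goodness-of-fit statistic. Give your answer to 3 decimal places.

Expected counts E_i = n·p_i: 190×0.16 = 30.4, 190×0.19 = 36.1, 190×0.25 = 47.5, 190×0.10 = 19, 190×0.30 = 57.
0: (30 − 30.4)²/30.4 = 0.16/30.4 = 0.0053
1: (31 − 36.1)²/36.1 = 26.01/36.1 = 0.7205
2: (48 − 47.5)²/47.5 = 0.25/47.5 = 0.0053
3: (22 − 19)²/19 = 9/19 = 0.4737
4+: (59 − 57)²/57 = 4/57 = 0.0702
Sum = 1.275

1.275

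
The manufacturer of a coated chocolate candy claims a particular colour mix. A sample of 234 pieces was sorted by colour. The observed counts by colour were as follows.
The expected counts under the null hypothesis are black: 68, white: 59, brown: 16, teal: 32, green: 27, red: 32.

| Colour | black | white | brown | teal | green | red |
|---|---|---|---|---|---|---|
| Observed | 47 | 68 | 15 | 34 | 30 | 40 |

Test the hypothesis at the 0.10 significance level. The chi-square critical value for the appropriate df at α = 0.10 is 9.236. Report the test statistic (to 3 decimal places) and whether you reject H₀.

10.379; reject

black: (47 − 68)²/68 = 441/68 = 6.4853
white: (68 − 59)²/59 = 81/59 = 1.3729
brown: (15 − 16)²/16 = 1/16 = 0.0625
teal: (34 − 32)²/32 = 4/32 = 0.1250
green: (30 − 27)²/27 = 9/27 = 0.3333
red: (40 − 32)²/32 = 64/32 = 2.0000
Sum = 10.379
df = 5. Since 10.379 > 9.236, we reject H₀.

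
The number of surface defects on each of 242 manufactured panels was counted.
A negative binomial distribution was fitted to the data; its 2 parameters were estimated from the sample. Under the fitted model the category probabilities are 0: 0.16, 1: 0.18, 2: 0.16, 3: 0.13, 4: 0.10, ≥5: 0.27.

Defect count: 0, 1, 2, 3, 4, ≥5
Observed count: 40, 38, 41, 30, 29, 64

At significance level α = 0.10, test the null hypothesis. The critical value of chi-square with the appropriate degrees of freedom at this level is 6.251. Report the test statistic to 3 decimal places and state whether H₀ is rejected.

1.934; do not reject

Expected counts E_i = n·p_i: 242×0.16 = 38.72, 242×0.18 = 43.56, 242×0.16 = 38.72, 242×0.13 = 31.46, 242×0.10 = 24.2, 242×0.27 = 65.34.
0: (40 − 38.72)²/38.72 = 1.6384/38.72 = 0.0423
1: (38 − 43.56)²/43.56 = 30.9136/43.56 = 0.7097
2: (41 − 38.72)²/38.72 = 5.1984/38.72 = 0.1343
3: (30 − 31.46)²/31.46 = 2.1316/31.46 = 0.0678
4: (29 − 24.2)²/24.2 = 23.04/24.2 = 0.9521
≥5: (64 − 65.34)²/65.34 = 1.7956/65.34 = 0.0275
Sum = 1.934
df = 3. Since 1.934 < 6.251, we do not reject H₀.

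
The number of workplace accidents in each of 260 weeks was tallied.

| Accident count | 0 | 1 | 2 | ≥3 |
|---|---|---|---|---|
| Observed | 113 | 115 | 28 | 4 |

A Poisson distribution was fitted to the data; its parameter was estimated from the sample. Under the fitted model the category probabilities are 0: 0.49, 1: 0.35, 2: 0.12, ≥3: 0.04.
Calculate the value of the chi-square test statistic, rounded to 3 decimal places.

Expected counts E_i = n·p_i: 260×0.49 = 127.4, 260×0.35 = 91, 260×0.12 = 31.2, 260×0.04 = 10.4.
χ² = (113−127.4)²/127.4 + (115−91)²/91 + (28−31.2)²/31.2 + (4−10.4)²/10.4
   = 1.6276 + 6.3297 + 0.3282 + 3.9385
Sum = 12.224

12.224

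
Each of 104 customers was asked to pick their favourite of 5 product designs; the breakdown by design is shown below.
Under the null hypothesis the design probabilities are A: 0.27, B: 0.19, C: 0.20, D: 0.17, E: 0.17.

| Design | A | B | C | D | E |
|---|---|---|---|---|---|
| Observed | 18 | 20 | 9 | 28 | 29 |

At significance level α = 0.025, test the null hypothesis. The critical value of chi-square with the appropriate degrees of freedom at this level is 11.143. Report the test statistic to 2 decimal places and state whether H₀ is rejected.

23.59; reject

Expected counts E_i = n·p_i: 104×0.27 = 28.08, 104×0.19 = 19.76, 104×0.20 = 20.8, 104×0.17 = 17.68, 104×0.17 = 17.68.
cat         O        E   (O−E)²/E
A          18    28.08      3.618
B          20    19.76      0.003
C           9     20.8      6.694
D          28    17.68      6.024
E          29    17.68      7.248
Sum = 23.59
df = 4. Since 23.59 > 11.143, we reject H₀.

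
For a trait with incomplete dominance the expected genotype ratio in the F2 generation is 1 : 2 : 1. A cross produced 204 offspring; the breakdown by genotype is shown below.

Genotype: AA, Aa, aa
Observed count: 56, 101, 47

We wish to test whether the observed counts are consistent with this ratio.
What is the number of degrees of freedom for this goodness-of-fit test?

There are k = 3 categories and no parameters were estimated from the data, so df = 3 − 1 = 2.

2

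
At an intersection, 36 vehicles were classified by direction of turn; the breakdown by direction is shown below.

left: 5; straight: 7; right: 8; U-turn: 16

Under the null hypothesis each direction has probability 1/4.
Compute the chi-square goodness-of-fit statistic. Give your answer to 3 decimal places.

Under H₀ each category has probability 1/4, so each expected count is 36/4 = 9.
χ² = (5−9)²/9 + (7−9)²/9 + (8−9)²/9 + (16−9)²/9
   = 1.7778 + 0.4444 + 0.1111 + 5.4444
Sum = 7.778

7.778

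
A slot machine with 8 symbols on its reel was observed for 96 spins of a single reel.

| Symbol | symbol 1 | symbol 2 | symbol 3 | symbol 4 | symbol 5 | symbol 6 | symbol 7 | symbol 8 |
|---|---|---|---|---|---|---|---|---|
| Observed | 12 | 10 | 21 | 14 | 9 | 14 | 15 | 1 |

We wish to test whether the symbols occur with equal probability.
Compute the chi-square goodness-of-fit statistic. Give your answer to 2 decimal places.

19.33

Expected count for each of the 8 categories: 96/8 = 12.
cat           O        E   (O−E)²/E
symbol 1     12       12      0.000
symbol 2     10       12      0.333
symbol 3     21       12      6.750
symbol 4     14       12      0.333
symbol 5      9       12      0.750
symbol 6     14       12      0.333
symbol 7     15       12      0.750
symbol 8      1       12     10.083
Sum = 19.33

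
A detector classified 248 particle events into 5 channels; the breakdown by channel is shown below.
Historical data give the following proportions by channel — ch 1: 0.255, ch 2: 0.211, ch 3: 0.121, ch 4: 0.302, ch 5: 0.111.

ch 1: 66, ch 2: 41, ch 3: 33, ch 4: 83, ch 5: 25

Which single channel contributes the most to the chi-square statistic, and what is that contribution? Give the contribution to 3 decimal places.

ch 2, 2.452

Expected counts E_i = n·p_i: 248×0.255 = 63.24, 248×0.211 = 52.328, 248×0.121 = 30.008, 248×0.302 = 74.896, 248×0.111 = 27.528.
cat         O        E   (O−E)²/E
ch 1       66    63.24     0.1205
ch 2       41   52.328     2.4523
ch 3       33   30.008     0.2983
ch 4       83   74.896     0.8769
ch 5       25   27.528     0.2322
The largest term is for ch 2: 2.452.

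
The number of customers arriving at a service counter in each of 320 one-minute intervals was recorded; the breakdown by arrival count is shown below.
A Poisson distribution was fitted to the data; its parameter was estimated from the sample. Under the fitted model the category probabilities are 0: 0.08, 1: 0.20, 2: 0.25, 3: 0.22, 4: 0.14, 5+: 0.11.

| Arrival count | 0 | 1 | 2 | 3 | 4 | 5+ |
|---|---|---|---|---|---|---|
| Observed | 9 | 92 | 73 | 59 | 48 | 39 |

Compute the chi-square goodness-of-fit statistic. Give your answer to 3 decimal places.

26.111

Expected counts E_i = n·p_i: 320×0.08 = 25.6, 320×0.20 = 64, 320×0.25 = 80, 320×0.22 = 70.4, 320×0.14 = 44.8, 320×0.11 = 35.2.
χ² = (9−25.6)²/25.6 + (92−64)²/64 + (73−80)²/80 + (59−70.4)²/70.4 + (48−44.8)²/44.8 + (39−35.2)²/35.2
   = 10.7641 + 12.2500 + 0.6125 + 1.8460 + 0.2286 + 0.4102
Sum = 26.111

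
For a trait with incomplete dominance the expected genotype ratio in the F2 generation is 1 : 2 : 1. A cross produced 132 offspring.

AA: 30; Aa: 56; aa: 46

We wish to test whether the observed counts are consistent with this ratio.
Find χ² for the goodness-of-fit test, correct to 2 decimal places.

Ratio total = 4. Expected counts: 132×1/4 = 33, 132×2/4 = 66, 132×1/4 = 33.
AA: (30 − 33)²/33 = 9/33 = 0.273
Aa: (56 − 66)²/66 = 100/66 = 1.515
aa: (46 − 33)²/33 = 169/33 = 5.121
Sum = 6.91

6.91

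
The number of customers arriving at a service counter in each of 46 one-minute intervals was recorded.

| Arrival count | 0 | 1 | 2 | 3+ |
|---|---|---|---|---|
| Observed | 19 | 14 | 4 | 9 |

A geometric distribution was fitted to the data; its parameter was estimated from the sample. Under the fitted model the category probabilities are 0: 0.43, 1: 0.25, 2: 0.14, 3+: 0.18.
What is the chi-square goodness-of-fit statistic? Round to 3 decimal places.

Expected counts E_i = n·p_i: 46×0.43 = 19.78, 46×0.25 = 11.5, 46×0.14 = 6.44, 46×0.18 = 8.28.
cat         O        E   (O−E)²/E
0          19    19.78     0.0308
1          14     11.5     0.5435
2           4     6.44     0.9245
3+          9     8.28     0.0626
Sum = 1.561

1.561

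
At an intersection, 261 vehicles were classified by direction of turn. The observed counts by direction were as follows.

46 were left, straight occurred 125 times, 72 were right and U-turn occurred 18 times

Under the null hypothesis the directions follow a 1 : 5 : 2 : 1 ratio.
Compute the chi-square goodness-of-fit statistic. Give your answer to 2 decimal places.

20.28

Ratio total = 9. Expected counts: 261×1/9 = 29, 261×5/9 = 145, 261×2/9 = 58, 261×1/9 = 29.
χ² = (46−29)²/29 + (125−145)²/145 + (72−58)²/58 + (18−29)²/29
   = 9.966 + 2.759 + 3.379 + 4.172
Sum = 20.28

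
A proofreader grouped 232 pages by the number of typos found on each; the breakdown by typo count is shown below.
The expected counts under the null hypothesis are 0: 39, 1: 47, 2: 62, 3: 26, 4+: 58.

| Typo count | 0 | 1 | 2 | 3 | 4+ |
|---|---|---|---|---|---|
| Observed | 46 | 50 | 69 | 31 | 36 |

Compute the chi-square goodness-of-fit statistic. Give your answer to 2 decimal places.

11.54

cat         O        E   (O−E)²/E
0          46       39      1.256
1          50       47      0.191
2          69       62      0.790
3          31       26      0.962
4+         36       58      8.345
Sum = 11.54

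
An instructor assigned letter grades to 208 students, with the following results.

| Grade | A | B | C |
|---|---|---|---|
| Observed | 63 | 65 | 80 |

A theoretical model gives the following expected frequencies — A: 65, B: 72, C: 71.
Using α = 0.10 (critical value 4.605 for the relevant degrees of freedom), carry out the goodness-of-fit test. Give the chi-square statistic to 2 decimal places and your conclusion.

1.88; do not reject

cat         O        E   (O−E)²/E
A          63       65      0.062
B          65       72      0.681
C          80       71      1.141
Sum = 1.88
df = 2. Since 1.88 < 4.605, we do not reject H₀.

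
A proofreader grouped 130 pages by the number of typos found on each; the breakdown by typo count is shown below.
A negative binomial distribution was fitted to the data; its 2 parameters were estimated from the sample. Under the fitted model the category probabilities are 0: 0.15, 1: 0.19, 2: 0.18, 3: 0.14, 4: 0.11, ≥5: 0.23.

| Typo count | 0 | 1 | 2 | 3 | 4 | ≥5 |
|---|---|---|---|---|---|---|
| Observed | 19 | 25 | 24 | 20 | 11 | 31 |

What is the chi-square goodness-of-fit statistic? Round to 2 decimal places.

Expected counts E_i = n·p_i: 130×0.15 = 19.5, 130×0.19 = 24.7, 130×0.18 = 23.4, 130×0.14 = 18.2, 130×0.11 = 14.3, 130×0.23 = 29.9.
χ² = (19−19.5)²/19.5 + (25−24.7)²/24.7 + (24−23.4)²/23.4 + (20−18.2)²/18.2 + (11−14.3)²/14.3 + (31−29.9)²/29.9
   = 0.013 + 0.004 + 0.015 + 0.178 + 0.762 + 0.040
Sum = 1.01

1.01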